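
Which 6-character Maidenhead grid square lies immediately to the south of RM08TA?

RM07tx

Latitude subsquare a = 0; −1 → -1, wraps to 23 = x, carry into square.
Latitude square 8; −1 → 7.
The longitude characters are unchanged.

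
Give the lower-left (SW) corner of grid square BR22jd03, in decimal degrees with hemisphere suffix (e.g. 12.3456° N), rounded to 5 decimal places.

82.13750° N, 155.25000° W

Field B=1, R=17: +1·20° lon, +17·10° lat → SW at lon -160°, lat 80°.
Square 2, 2: +2·2° lon, +2·1° lat → SW at lon -156°, lat 82°.
Subsquare j=9, d=3: +9·0.0833333° lon, +3·0.0416667° lat → SW at lon -155.25°, lat 82.125°.
Extended square 0, 3: +0·0.00833333° lon, +3·0.00416667° lat → SW at lon -155.25°, lat 82.1375°.
latitude 82.13750° N, longitude 155.25000° W.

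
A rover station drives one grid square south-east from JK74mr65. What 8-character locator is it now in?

Longitude extended square 6; +1 → 7.
Latitude extended square 5; −1 → 4.

JK74mr74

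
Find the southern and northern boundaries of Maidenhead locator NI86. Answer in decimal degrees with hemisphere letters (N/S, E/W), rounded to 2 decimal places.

4.00° S, 3.00° S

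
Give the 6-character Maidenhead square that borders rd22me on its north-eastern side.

Longitude subsquare m = 12; +1 → 13 = n.
Latitude subsquare e = 4; +1 → 5 = f.

RD22nf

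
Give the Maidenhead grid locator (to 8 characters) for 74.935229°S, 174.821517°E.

RB75jb85

Add 180° to longitude and 90° to latitude: 354.82152, 15.06477.
Field: 354.82152/20 → 17 → R, 15.06477/10 → 1 → B; chars RB.
Square: 14.82152/2 → 7, 5.06477/1 → 5; chars 75.
Subsquare: 0.82152/0.0833333 → 9 → j, 0.06477/0.0416667 → 1 → b; chars jb.
Extended square: 0.07152/0.00833333 → 8, 0.02310/0.00416667 → 5; chars 85.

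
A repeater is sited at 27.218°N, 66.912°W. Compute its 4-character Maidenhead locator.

FL67

Offset from 180°W / 90°S: lon 113.09°, lat 117.22°.
Field (20°×10°, letters A–R): lon ⌊113.09/20⌋ = 5 → F; lat ⌊117.22/10⌋ = 11 → L.
Square (2°×1°, digits 0–9): lon ⌊13.09/2⌋ = 6; lat ⌊7.22/1⌋ = 7.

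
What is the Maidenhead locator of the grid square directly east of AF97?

BF07

Longitude square 9; +1 → 10, wraps to 0, carry into field.
Longitude field A = 0; +1 → 1 = B.
The latitude characters are unchanged.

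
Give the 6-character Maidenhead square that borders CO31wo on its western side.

Longitude subsquare w = 22; −1 → 21 = v.
The latitude characters are unchanged.

CO31vo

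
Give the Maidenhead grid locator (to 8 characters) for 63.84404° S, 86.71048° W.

EC66pd47

Add 180° to longitude and 90° to latitude: 93.28952, 26.15596.
Field: 93.28952/20 → 4 → E, 26.15596/10 → 2 → C; chars EC.
Square: 13.28952/2 → 6, 6.15596/1 → 6; chars 66.
Subsquare: 1.28952/0.0833333 → 15 → p, 0.15596/0.0416667 → 3 → d; chars pd.
Extended square: 0.03952/0.00833333 → 4, 0.03096/0.00416667 → 7; chars 47.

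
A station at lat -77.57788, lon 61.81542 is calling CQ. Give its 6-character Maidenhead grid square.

Add 180° to longitude and 90° to latitude: 241.8154, 12.4221.
Field: lon ⌊241.8154/20⌋ = 12 → M; lat ⌊12.4221/10⌋ = 1 → B.
Square: lon ⌊1.8154/2⌋ = 0; lat ⌊2.4221/1⌋ = 2.
Subsquare: lon ⌊1.8154/0.0833333⌋ = 21 → v; lat ⌊0.4221/0.0416667⌋ = 10 → k.

MB02vk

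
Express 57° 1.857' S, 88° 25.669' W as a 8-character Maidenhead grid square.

ED52sx82

Offset from 180°W / 90°S: lon 91.57218°, lat 32.96905°.
Field: lon ⌊91.57218/20⌋ = 4 → E; lat ⌊32.96905/10⌋ = 3 → D.
Square: lon ⌊11.57218/2⌋ = 5; lat ⌊2.96905/1⌋ = 2.
Subsquare: lon ⌊1.57218/0.0833333⌋ = 18 → s; lat ⌊0.96905/0.0416667⌋ = 23 → x.
Extended square: lon ⌊0.07218/0.00833333⌋ = 8; lat ⌊0.01072/0.00416667⌋ = 2.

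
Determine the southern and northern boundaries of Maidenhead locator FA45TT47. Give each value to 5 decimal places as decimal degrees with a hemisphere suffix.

84.17917° S, 84.17500° S

Field F=5, A=0: +5·20° lon, +0·10° lat → SW at lon -80°, lat -90°.
Square 4, 5: +4·2° lon, +5·1° lat → SW at lon -72°, lat -85°.
Subsquare t=19, t=19: +19·0.0833333° lon, +19·0.0416667° lat → SW at lon -70.4167°, lat -84.2083°.
Extended square 4, 7: +4·0.00833333° lon, +7·0.00416667° lat → SW at lon -70.3833°, lat -84.1792°.
Cell spans 0.00833333° lon × 0.00416667° lat.
south 84.17917° S, north 84.17500° S.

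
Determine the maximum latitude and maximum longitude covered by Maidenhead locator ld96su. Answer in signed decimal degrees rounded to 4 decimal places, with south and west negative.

-53.1250, 59.5833

Field L=11, D=3: +11·20° lon, +3·10° lat → SW at lon 40°, lat -60°.
Square 9, 6: +9·2° lon, +6·1° lat → SW at lon 58°, lat -54°.
Subsquare s=18, u=20: +18·0.0833333° lon, +20·0.0416667° lat → SW at lon 59.5°, lat -53.1667°.
Cell spans 0.0833333° lon × 0.0416667° lat. NE corner is SW corner plus one full cell.
latitude -53.1250, longitude 59.5833.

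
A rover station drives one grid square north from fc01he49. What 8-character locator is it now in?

FC01hf40

Latitude extended square 9; +1 → 10, wraps to 0, carry into subsquare.
Latitude subsquare e = 4; +1 → 5 = f.
The longitude characters are unchanged.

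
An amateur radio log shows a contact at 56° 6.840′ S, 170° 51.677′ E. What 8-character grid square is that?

Shift to the Maidenhead origin (180°W, 90°S): lon 350.86128, lat 33.88600.
Field (20°×10°, letters A–R): 350.86128/20 → 17 → R, 33.88600/10 → 3 → D; chars RD.
Square (2°×1°, digits 0–9): 10.86128/2 → 5, 3.88600/1 → 3; chars 53.
Subsquare (5′×2.5′, letters a–x): 0.86128/0.0833333 → 10 → k, 0.88600/0.0416667 → 21 → v; chars kv.
Extended square (30″×15″, digits 0–9): 0.02795/0.00833333 → 3, 0.01100/0.00416667 → 2; chars 32.

RD53kv32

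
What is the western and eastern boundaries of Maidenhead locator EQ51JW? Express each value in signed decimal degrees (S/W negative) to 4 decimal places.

-89.2500, -89.1667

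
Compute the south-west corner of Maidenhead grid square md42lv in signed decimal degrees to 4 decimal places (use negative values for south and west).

Field M=12, D=3: +12·20° lon, +3·10° lat → SW at lon 60°, lat -60°.
Square 4, 2: +4·2° lon, +2·1° lat → SW at lon 68°, lat -58°.
Subsquare l=11, v=21: +11·0.0833333° lon, +21·0.0416667° lat → SW at lon 68.9167°, lat -57.125°.
latitude -57.1250, longitude 68.9167.

-57.1250, 68.9167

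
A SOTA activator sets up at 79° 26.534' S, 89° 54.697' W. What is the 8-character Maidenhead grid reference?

EB50bn03

Shift to the Maidenhead origin (180°W, 90°S): lon 90.08838, lat 10.55777.
Field: lon ⌊90.08838/20⌋ = 4 → E; lat ⌊10.55777/10⌋ = 1 → B.
Square: lon ⌊10.08838/2⌋ = 5; lat ⌊0.55777/1⌋ = 0.
Subsquare: lon ⌊0.08838/0.0833333⌋ = 1 → b; lat ⌊0.55777/0.0416667⌋ = 13 → n.
Extended square: lon ⌊0.00505/0.00833333⌋ = 0; lat ⌊0.01610/0.00416667⌋ = 3.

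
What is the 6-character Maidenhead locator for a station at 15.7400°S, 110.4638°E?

OH54fg

Add 180° to longitude and 90° to latitude: 290.4638, 74.2600.
Field: 290.4638/20 → 14 → O, 74.2600/10 → 7 → H; chars OH.
Square: 10.4638/2 → 5, 4.2600/1 → 4; chars 54.
Subsquare: 0.4638/0.0833333 → 5 → f, 0.2600/0.0416667 → 6 → g; chars fg.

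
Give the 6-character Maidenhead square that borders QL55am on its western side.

Longitude subsquare a = 0; −1 → -1, wraps to 23 = x, carry into square.
Longitude square 5; −1 → 4.
The latitude characters are unchanged.

QL45xm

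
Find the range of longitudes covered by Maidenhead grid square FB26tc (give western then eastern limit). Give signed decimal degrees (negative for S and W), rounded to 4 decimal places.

-74.4167, -74.3333

Field F=5, B=1: +5·20° lon, +1·10° lat → SW at lon -80°, lat -80°.
Square 2, 6: +2·2° lon, +6·1° lat → SW at lon -76°, lat -74°.
Subsquare t=19, c=2: +19·0.0833333° lon, +2·0.0416667° lat → SW at lon -74.4167°, lat -73.9167°.
Cell spans 0.0833333° lon × 0.0416667° lat.
west -74.4167, east -74.3333.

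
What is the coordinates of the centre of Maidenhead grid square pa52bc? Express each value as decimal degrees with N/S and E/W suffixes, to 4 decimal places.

Field P=15, A=0: +15·20° lon, +0·10° lat → SW at lon 120°, lat -90°.
Square 5, 2: +5·2° lon, +2·1° lat → SW at lon 130°, lat -88°.
Subsquare b=1, c=2: +1·0.0833333° lon, +2·0.0416667° lat → SW at lon 130.083°, lat -87.9167°.
Cell spans 0.0833333° lon × 0.0416667° lat. Centre is SW corner plus half of each.
latitude 87.8958° S, longitude 130.1250° E.

87.8958° S, 130.1250° E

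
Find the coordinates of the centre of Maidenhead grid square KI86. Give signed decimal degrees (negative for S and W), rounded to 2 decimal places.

-3.50, 37.00

Field K=10, I=8: +10·20° lon, +8·10° lat → SW at lon 20°, lat -10°.
Square 8, 6: +8·2° lon, +6·1° lat → SW at lon 36°, lat -4°.
Cell spans 2° lon × 1° lat. Centre is SW corner plus half of each.
latitude -3.50, longitude 37.00.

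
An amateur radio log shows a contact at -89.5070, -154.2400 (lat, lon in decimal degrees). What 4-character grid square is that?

BA20

Offset from 180°W / 90°S: lon 25.76°, lat 0.49°.
Field (20°×10°, letters A–R): lon ⌊25.76/20⌋ = 1 → B; lat ⌊0.49/10⌋ = 0 → A.
Square (2°×1°, digits 0–9): lon ⌊5.76/2⌋ = 2; lat ⌊0.49/1⌋ = 0.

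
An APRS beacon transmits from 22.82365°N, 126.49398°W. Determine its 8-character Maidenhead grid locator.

CL62st07

Add 180° to longitude and 90° to latitude: 53.50602, 112.82365.
Field: lon ⌊53.50602/20⌋ = 2 → C; lat ⌊112.82365/10⌋ = 11 → L.
Square: lon ⌊13.50602/2⌋ = 6; lat ⌊2.82365/1⌋ = 2.
Subsquare: lon ⌊1.50602/0.0833333⌋ = 18 → s; lat ⌊0.82365/0.0416667⌋ = 19 → t.
Extended square: lon ⌊0.00602/0.00833333⌋ = 0; lat ⌊0.03198/0.00416667⌋ = 7.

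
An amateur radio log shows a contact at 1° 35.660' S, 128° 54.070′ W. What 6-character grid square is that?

CI58nj

Offset from 180°W / 90°S: lon 51.0988°, lat 88.4057°.
Field: 51.0988/20 → 2 → C, 88.4057/10 → 8 → I; chars CI.
Square: 11.0988/2 → 5, 8.4057/1 → 8; chars 58.
Subsquare: 1.0988/0.0833333 → 13 → n, 0.4057/0.0416667 → 9 → j; chars nj.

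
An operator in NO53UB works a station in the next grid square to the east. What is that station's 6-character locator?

Longitude subsquare u = 20; +1 → 21 = v.
The latitude characters are unchanged.

NO53vb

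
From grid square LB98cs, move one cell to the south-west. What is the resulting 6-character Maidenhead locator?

LB98br

Longitude subsquare c = 2; −1 → 1 = b.
Latitude subsquare s = 18; −1 → 17 = r.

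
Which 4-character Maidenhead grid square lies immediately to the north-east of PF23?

PF34

Longitude square 2; +1 → 3.
Latitude square 3; +1 → 4.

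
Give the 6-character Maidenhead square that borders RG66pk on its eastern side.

RG66qk

Longitude subsquare p = 15; +1 → 16 = q.
The latitude characters are unchanged.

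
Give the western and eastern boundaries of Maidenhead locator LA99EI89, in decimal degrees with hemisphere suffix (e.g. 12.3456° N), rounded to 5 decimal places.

Field L=11, A=0: +11·20° lon, +0·10° lat → SW at lon 40°, lat -90°.
Square 9, 9: +9·2° lon, +9·1° lat → SW at lon 58°, lat -81°.
Subsquare e=4, i=8: +4·0.0833333° lon, +8·0.0416667° lat → SW at lon 58.3333°, lat -80.6667°.
Extended square 8, 9: +8·0.00833333° lon, +9·0.00416667° lat → SW at lon 58.4°, lat -80.6292°.
Cell spans 0.00833333° lon × 0.00416667° lat.
west 58.40000° E, east 58.40833° E.

58.40000° E, 58.40833° E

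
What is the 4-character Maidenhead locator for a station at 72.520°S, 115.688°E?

Shift to the Maidenhead origin (180°W, 90°S): lon 295.69, lat 17.48.
Field (20°×10°, letters A–R): lon ⌊295.69/20⌋ = 14 → O; lat ⌊17.48/10⌋ = 1 → B.
Square (2°×1°, digits 0–9): lon ⌊15.69/2⌋ = 7; lat ⌊7.48/1⌋ = 7.

OB77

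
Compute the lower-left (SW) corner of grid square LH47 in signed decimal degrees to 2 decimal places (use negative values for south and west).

-13.00, 48.00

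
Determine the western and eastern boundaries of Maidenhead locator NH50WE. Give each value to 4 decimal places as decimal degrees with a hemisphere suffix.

91.8333° E, 91.9167° E

Field N=13, H=7: +13·20° lon, +7·10° lat → SW at lon 80°, lat -20°.
Square 5, 0: +5·2° lon, +0·1° lat → SW at lon 90°, lat -20°.
Subsquare w=22, e=4: +22·0.0833333° lon, +4·0.0416667° lat → SW at lon 91.8333°, lat -19.8333°.
Cell spans 0.0833333° lon × 0.0416667° lat.
west 91.8333° E, east 91.9167° E.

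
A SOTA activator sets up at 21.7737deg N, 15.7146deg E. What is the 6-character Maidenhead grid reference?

Offset from 180°W / 90°S: lon 195.7146°, lat 111.7737°.
Field: lon ⌊195.7146/20⌋ = 9 → J; lat ⌊111.7737/10⌋ = 11 → L.
Square: lon ⌊15.7146/2⌋ = 7; lat ⌊1.7737/1⌋ = 1.
Subsquare: lon ⌊1.7146/0.0833333⌋ = 20 → u; lat ⌊0.7737/0.0416667⌋ = 18 → s.

JL71us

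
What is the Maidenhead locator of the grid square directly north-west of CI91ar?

Longitude subsquare a = 0; −1 → -1, wraps to 23 = x, carry into square.
Longitude square 9; −1 → 8.
Latitude subsquare r = 17; +1 → 18 = s.

CI81xs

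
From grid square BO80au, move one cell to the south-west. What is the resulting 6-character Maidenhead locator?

BO70xt

Longitude subsquare a = 0; −1 → -1, wraps to 23 = x, carry into square.
Longitude square 8; −1 → 7.
Latitude subsquare u = 20; −1 → 19 = t.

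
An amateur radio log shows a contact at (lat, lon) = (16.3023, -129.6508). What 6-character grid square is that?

CK56eh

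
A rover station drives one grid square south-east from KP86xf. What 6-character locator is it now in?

Longitude subsquare x = 23; +1 → 24, wraps to 0 = a, carry into square.
Longitude square 8; +1 → 9.
Latitude subsquare f = 5; −1 → 4 = e.

KP96ae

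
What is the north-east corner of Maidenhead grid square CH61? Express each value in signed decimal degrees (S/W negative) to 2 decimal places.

-18.00, -126.00

Field C=2, H=7: +2·20° lon, +7·10° lat → SW at lon -140°, lat -20°.
Square 6, 1: +6·2° lon, +1·1° lat → SW at lon -128°, lat -19°.
Cell spans 2° lon × 1° lat. NE corner is SW corner plus one full cell.
latitude -18.00, longitude -126.00.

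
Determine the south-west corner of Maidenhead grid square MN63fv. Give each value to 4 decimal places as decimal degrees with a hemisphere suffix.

43.8750° N, 72.4167° E

Field M=12, N=13: +12·20° lon, +13·10° lat → SW at lon 60°, lat 40°.
Square 6, 3: +6·2° lon, +3·1° lat → SW at lon 72°, lat 43°.
Subsquare f=5, v=21: +5·0.0833333° lon, +21·0.0416667° lat → SW at lon 72.4167°, lat 43.875°.
latitude 43.8750° N, longitude 72.4167° E.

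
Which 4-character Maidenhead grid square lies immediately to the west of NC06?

Longitude square 0; −1 → -1, wraps to 9, carry into field.
Longitude field N = 13; −1 → 12 = M.
The latitude characters are unchanged.

MC96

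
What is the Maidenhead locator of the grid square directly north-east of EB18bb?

EB18cc

Longitude subsquare b = 1; +1 → 2 = c.
Latitude subsquare b = 1; +1 → 2 = c.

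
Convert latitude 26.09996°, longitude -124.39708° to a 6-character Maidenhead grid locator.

Offset from 180°W / 90°S: lon 55.6029°, lat 116.1000°.
Field: lon ⌊55.6029/20⌋ = 2 → C; lat ⌊116.1000/10⌋ = 11 → L.
Square: lon ⌊15.6029/2⌋ = 7; lat ⌊6.1000/1⌋ = 6.
Subsquare: lon ⌊1.6029/0.0833333⌋ = 19 → t; lat ⌊0.1000/0.0416667⌋ = 2 → c.

CL76tc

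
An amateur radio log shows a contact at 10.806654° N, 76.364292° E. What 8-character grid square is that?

MK80et33

Offset from 180°W / 90°S: lon 256.36429°, lat 100.80665°.
Field (20°×10°, letters A–R): 256.36429/20 → 12 → M, 100.80665/10 → 10 → K; chars MK.
Square (2°×1°, digits 0–9): 16.36429/2 → 8, 0.80665/1 → 0; chars 80.
Subsquare (5′×2.5′, letters a–x): 0.36429/0.0833333 → 4 → e, 0.80665/0.0416667 → 19 → t; chars et.
Extended square (30″×15″, digits 0–9): 0.03096/0.00833333 → 3, 0.01499/0.00416667 → 3; chars 33.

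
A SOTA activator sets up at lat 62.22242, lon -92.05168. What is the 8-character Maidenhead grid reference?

EP32xf33

Offset from 180°W / 90°S: lon 87.94832°, lat 152.22242°.
Field: 87.94832/20 → 4 → E, 152.22242/10 → 15 → P; chars EP.
Square: 7.94832/2 → 3, 2.22242/1 → 2; chars 32.
Subsquare: 1.94832/0.0833333 → 23 → x, 0.22242/0.0416667 → 5 → f; chars xf.
Extended square: 0.03165/0.00833333 → 3, 0.01409/0.00416667 → 3; chars 33.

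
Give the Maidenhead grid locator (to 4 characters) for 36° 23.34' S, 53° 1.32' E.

Add 180° to longitude and 90° to latitude: 233.02, 53.61.
Field: 233.02/20 → 11 → L, 53.61/10 → 5 → F; chars LF.
Square: 13.02/2 → 6, 3.61/1 → 3; chars 63.

LF63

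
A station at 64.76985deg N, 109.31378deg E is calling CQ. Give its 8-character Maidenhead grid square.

Offset from 180°W / 90°S: lon 289.31378°, lat 154.76985°.
Field: 289.31378/20 → 14 → O, 154.76985/10 → 15 → P; chars OP.
Square: 9.31378/2 → 4, 4.76985/1 → 4; chars 44.
Subsquare: 1.31378/0.0833333 → 15 → p, 0.76985/0.0416667 → 18 → s; chars ps.
Extended square: 0.06378/0.00833333 → 7, 0.01985/0.00416667 → 4; chars 74.

OP44ps74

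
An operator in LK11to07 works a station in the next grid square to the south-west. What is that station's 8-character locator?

Longitude extended square 0; −1 → -1, wraps to 9, carry into subsquare.
Longitude subsquare t = 19; −1 → 18 = s.
Latitude extended square 7; −1 → 6.

LK11so96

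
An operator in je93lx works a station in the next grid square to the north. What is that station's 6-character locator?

Latitude subsquare x = 23; +1 → 24, wraps to 0 = a, carry into square.
Latitude square 3; +1 → 4.
The longitude characters are unchanged.

JE94la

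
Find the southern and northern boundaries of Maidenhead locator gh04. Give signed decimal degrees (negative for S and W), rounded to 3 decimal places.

-16.000, -15.000

Field G=6, H=7: +6·20° lon, +7·10° lat → SW at lon -60°, lat -20°.
Square 0, 4: +0·2° lon, +4·1° lat → SW at lon -60°, lat -16°.
Cell spans 2° lon × 1° lat.
south -16.000, north -15.000.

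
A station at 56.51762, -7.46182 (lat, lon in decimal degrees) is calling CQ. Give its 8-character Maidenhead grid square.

Add 180° to longitude and 90° to latitude: 172.53818, 146.51762.
Field: lon ⌊172.53818/20⌋ = 8 → I; lat ⌊146.51762/10⌋ = 14 → O.
Square: lon ⌊12.53818/2⌋ = 6; lat ⌊6.51762/1⌋ = 6.
Subsquare: lon ⌊0.53818/0.0833333⌋ = 6 → g; lat ⌊0.51762/0.0416667⌋ = 12 → m.
Extended square: lon ⌊0.03818/0.00833333⌋ = 4; lat ⌊0.01762/0.00416667⌋ = 4.

IO66gm44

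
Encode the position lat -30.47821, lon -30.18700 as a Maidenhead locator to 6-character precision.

Offset from 180°W / 90°S: lon 149.8130°, lat 59.5218°.
Field: 149.8130/20 → 7 → H, 59.5218/10 → 5 → F; chars HF.
Square: 9.8130/2 → 4, 9.5218/1 → 9; chars 49.
Subsquare: 1.8130/0.0833333 → 21 → v, 0.5218/0.0416667 → 12 → m; chars vm.

HF49vm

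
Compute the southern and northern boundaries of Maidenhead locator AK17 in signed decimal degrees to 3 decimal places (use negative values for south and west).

Field A=0, K=10: +0·20° lon, +10·10° lat → SW at lon -180°, lat 10°.
Square 1, 7: +1·2° lon, +7·1° lat → SW at lon -178°, lat 17°.
Cell spans 2° lon × 1° lat.
south 17.000, north 18.000.

17.000, 18.000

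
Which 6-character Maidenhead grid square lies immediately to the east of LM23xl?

Longitude subsquare x = 23; +1 → 24, wraps to 0 = a, carry into square.
Longitude square 2; +1 → 3.
The latitude characters are unchanged.

LM33al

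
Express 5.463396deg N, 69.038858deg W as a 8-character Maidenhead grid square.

Offset from 180°W / 90°S: lon 110.96114°, lat 95.46340°.
Field: lon ⌊110.96114/20⌋ = 5 → F; lat ⌊95.46340/10⌋ = 9 → J.
Square: lon ⌊10.96114/2⌋ = 5; lat ⌊5.46340/1⌋ = 5.
Subsquare: lon ⌊0.96114/0.0833333⌋ = 11 → l; lat ⌊0.46340/0.0416667⌋ = 11 → l.
Extended square: lon ⌊0.04448/0.00833333⌋ = 5; lat ⌊0.00506/0.00416667⌋ = 1.

FJ55ll51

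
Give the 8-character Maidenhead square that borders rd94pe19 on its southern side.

Latitude extended square 9; −1 → 8.
The longitude characters are unchanged.

RD94pe18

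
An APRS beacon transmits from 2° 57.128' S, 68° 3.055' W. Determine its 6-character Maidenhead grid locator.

FI57xb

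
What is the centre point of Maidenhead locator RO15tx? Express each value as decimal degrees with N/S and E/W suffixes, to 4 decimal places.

55.9792° N, 163.6250° E

Field R=17, O=14: +17·20° lon, +14·10° lat → SW at lon 160°, lat 50°.
Square 1, 5: +1·2° lon, +5·1° lat → SW at lon 162°, lat 55°.
Subsquare t=19, x=23: +19·0.0833333° lon, +23·0.0416667° lat → SW at lon 163.583°, lat 55.9583°.
Cell spans 0.0833333° lon × 0.0416667° lat. Centre is SW corner plus half of each.
latitude 55.9792° N, longitude 163.6250° E.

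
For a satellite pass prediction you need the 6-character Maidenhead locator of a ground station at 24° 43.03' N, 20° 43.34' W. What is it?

HL94pr

Offset from 180°W / 90°S: lon 159.2777°, lat 114.7172°.
Field: 159.2777/20 → 7 → H, 114.7172/10 → 11 → L; chars HL.
Square: 19.2777/2 → 9, 4.7172/1 → 4; chars 94.
Subsquare: 1.2777/0.0833333 → 15 → p, 0.7172/0.0416667 → 17 → r; chars pr.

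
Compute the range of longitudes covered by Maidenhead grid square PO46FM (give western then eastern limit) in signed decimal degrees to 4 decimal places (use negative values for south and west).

128.4167, 128.5000

Field P=15, O=14: +15·20° lon, +14·10° lat → SW at lon 120°, lat 50°.
Square 4, 6: +4·2° lon, +6·1° lat → SW at lon 128°, lat 56°.
Subsquare f=5, m=12: +5·0.0833333° lon, +12·0.0416667° lat → SW at lon 128.417°, lat 56.5°.
Cell spans 0.0833333° lon × 0.0416667° lat.
west 128.4167, east 128.5000.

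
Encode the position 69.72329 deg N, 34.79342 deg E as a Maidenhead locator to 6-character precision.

KP79jr

Shift to the Maidenhead origin (180°W, 90°S): lon 214.7934, lat 159.7233.
Field: lon ⌊214.7934/20⌋ = 10 → K; lat ⌊159.7233/10⌋ = 15 → P.
Square: lon ⌊14.7934/2⌋ = 7; lat ⌊9.7233/1⌋ = 9.
Subsquare: lon ⌊0.7934/0.0833333⌋ = 9 → j; lat ⌊0.7233/0.0416667⌋ = 17 → r.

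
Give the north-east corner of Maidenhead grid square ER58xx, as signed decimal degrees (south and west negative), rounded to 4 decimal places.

Field E=4, R=17: +4·20° lon, +17·10° lat → SW at lon -100°, lat 80°.
Square 5, 8: +5·2° lon, +8·1° lat → SW at lon -90°, lat 88°.
Subsquare x=23, x=23: +23·0.0833333° lon, +23·0.0416667° lat → SW at lon -88.0833°, lat 88.9583°.
Cell spans 0.0833333° lon × 0.0416667° lat. NE corner is SW corner plus one full cell.
latitude 89.0000, longitude -88.0000.

89.0000, -88.0000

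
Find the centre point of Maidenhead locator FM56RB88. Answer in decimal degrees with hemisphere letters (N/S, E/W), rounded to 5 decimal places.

36.07708° N, 68.51250° W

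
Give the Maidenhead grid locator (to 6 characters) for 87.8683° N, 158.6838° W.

Offset from 180°W / 90°S: lon 21.3162°, lat 177.8683°.
Field: lon ⌊21.3162/20⌋ = 1 → B; lat ⌊177.8683/10⌋ = 17 → R.
Square: lon ⌊1.3162/2⌋ = 0; lat ⌊7.8683/1⌋ = 7.
Subsquare: lon ⌊1.3162/0.0833333⌋ = 15 → p; lat ⌊0.8683/0.0416667⌋ = 20 → u.

BR07pu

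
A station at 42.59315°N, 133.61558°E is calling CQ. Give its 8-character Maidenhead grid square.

PN62to32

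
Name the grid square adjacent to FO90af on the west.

FO80xf

Longitude subsquare a = 0; −1 → -1, wraps to 23 = x, carry into square.
Longitude square 9; −1 → 8.
The latitude characters are unchanged.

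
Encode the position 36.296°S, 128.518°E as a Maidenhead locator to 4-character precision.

PF43

Shift to the Maidenhead origin (180°W, 90°S): lon 308.52, lat 53.70.
Field: lon ⌊308.52/20⌋ = 15 → P; lat ⌊53.70/10⌋ = 5 → F.
Square: lon ⌊8.52/2⌋ = 4; lat ⌊3.70/1⌋ = 3.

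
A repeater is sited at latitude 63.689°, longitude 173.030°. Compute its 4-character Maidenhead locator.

Shift to the Maidenhead origin (180°W, 90°S): lon 353.03, lat 153.69.
Field: 353.03/20 → 17 → R, 153.69/10 → 15 → P; chars RP.
Square: 13.03/2 → 6, 3.69/1 → 3; chars 63.

RP63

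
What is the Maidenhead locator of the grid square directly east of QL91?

Longitude square 9; +1 → 10, wraps to 0, carry into field.
Longitude field Q = 16; +1 → 17 = R.
The latitude characters are unchanged.

RL01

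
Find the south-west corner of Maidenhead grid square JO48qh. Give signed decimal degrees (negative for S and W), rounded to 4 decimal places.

58.2917, 9.3333

Field J=9, O=14: +9·20° lon, +14·10° lat → SW at lon 0°, lat 50°.
Square 4, 8: +4·2° lon, +8·1° lat → SW at lon 8°, lat 58°.
Subsquare q=16, h=7: +16·0.0833333° lon, +7·0.0416667° lat → SW at lon 9.33333°, lat 58.2917°.
latitude 58.2917, longitude 9.3333.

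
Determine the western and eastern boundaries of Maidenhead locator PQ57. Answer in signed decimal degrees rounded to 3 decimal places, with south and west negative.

130.000, 132.000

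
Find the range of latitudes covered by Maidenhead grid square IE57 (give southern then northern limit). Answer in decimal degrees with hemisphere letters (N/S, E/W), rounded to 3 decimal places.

Field I=8, E=4: +8·20° lon, +4·10° lat → SW at lon -20°, lat -50°.
Square 5, 7: +5·2° lon, +7·1° lat → SW at lon -10°, lat -43°.
Cell spans 2° lon × 1° lat.
south 43.000° S, north 42.000° S.

43.000° S, 42.000° S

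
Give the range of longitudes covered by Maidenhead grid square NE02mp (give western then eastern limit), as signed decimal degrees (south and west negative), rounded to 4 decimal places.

81.0000, 81.0833

Field N=13, E=4: +13·20° lon, +4·10° lat → SW at lon 80°, lat -50°.
Square 0, 2: +0·2° lon, +2·1° lat → SW at lon 80°, lat -48°.
Subsquare m=12, p=15: +12·0.0833333° lon, +15·0.0416667° lat → SW at lon 81°, lat -47.375°.
Cell spans 0.0833333° lon × 0.0416667° lat.
west 81.0000, east 81.0833.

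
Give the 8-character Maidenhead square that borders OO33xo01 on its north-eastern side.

Longitude extended square 0; +1 → 1.
Latitude extended square 1; +1 → 2.

OO33xo12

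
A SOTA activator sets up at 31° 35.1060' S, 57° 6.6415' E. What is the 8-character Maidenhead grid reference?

LF88nj39

Add 180° to longitude and 90° to latitude: 237.11069, 58.41490.
Field: lon ⌊237.11069/20⌋ = 11 → L; lat ⌊58.41490/10⌋ = 5 → F.
Square: lon ⌊17.11069/2⌋ = 8; lat ⌊8.41490/1⌋ = 8.
Subsquare: lon ⌊1.11069/0.0833333⌋ = 13 → n; lat ⌊0.41490/0.0416667⌋ = 9 → j.
Extended square: lon ⌊0.02736/0.00833333⌋ = 3; lat ⌊0.03990/0.00416667⌋ = 9.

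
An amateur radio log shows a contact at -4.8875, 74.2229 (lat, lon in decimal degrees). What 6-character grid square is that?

Shift to the Maidenhead origin (180°W, 90°S): lon 254.2229, lat 85.1125.
Field: lon ⌊254.2229/20⌋ = 12 → M; lat ⌊85.1125/10⌋ = 8 → I.
Square: lon ⌊14.2229/2⌋ = 7; lat ⌊5.1125/1⌋ = 5.
Subsquare: lon ⌊0.2229/0.0833333⌋ = 2 → c; lat ⌊0.1125/0.0416667⌋ = 2 → c.

MI75cc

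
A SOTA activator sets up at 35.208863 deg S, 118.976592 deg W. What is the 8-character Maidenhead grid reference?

DF04ms29

Offset from 180°W / 90°S: lon 61.02341°, lat 54.79114°.
Field (20°×10°, letters A–R): lon ⌊61.02341/20⌋ = 3 → D; lat ⌊54.79114/10⌋ = 5 → F.
Square (2°×1°, digits 0–9): lon ⌊1.02341/2⌋ = 0; lat ⌊4.79114/1⌋ = 4.
Subsquare (5′×2.5′, letters a–x): lon ⌊1.02341/0.0833333⌋ = 12 → m; lat ⌊0.79114/0.0416667⌋ = 18 → s.
Extended square (30″×15″, digits 0–9): lon ⌊0.02341/0.00833333⌋ = 2; lat ⌊0.04114/0.00416667⌋ = 9.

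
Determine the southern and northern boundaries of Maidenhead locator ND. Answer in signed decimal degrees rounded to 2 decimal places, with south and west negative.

-60.00, -50.00

Field N=13, D=3: +13·20° lon, +3·10° lat → SW at lon 80°, lat -60°.
Cell spans 20° lon × 10° lat.
south -60.00, north -50.00.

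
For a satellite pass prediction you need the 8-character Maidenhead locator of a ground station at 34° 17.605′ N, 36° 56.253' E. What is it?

KM84lh20

Shift to the Maidenhead origin (180°W, 90°S): lon 216.93755, lat 124.29342.
Field: 216.93755/20 → 10 → K, 124.29342/10 → 12 → M; chars KM.
Square: 16.93755/2 → 8, 4.29342/1 → 4; chars 84.
Subsquare: 0.93755/0.0833333 → 11 → l, 0.29342/0.0416667 → 7 → h; chars lh.
Extended square: 0.02088/0.00833333 → 2, 0.00175/0.00416667 → 0; chars 20.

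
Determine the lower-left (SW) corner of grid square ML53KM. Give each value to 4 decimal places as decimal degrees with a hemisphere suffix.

23.5000° N, 70.8333° E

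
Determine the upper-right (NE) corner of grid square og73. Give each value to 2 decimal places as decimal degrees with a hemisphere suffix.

26.00° S, 116.00° E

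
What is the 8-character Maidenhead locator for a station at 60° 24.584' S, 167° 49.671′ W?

AC69co01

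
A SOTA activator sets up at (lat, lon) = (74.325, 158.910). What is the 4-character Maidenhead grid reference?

QQ94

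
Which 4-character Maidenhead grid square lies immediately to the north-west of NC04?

MC95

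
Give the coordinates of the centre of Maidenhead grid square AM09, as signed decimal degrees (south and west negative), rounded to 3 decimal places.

39.500, -179.000

Field A=0, M=12: +0·20° lon, +12·10° lat → SW at lon -180°, lat 30°.
Square 0, 9: +0·2° lon, +9·1° lat → SW at lon -180°, lat 39°.
Cell spans 2° lon × 1° lat. Centre is SW corner plus half of each.
latitude 39.500, longitude -179.000.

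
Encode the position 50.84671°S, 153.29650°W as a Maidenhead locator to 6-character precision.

BD39id

Add 180° to longitude and 90° to latitude: 26.7035, 39.1533.
Field: 26.7035/20 → 1 → B, 39.1533/10 → 3 → D; chars BD.
Square: 6.7035/2 → 3, 9.1533/1 → 9; chars 39.
Subsquare: 0.7035/0.0833333 → 8 → i, 0.1533/0.0416667 → 3 → d; chars id.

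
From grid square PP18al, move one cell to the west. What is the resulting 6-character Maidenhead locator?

Longitude subsquare a = 0; −1 → -1, wraps to 23 = x, carry into square.
Longitude square 1; −1 → 0.
The latitude characters are unchanged.

PP08xl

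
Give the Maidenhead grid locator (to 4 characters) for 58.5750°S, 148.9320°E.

QD41

Shift to the Maidenhead origin (180°W, 90°S): lon 328.93, lat 31.42.
Field: 328.93/20 → 16 → Q, 31.42/10 → 3 → D; chars QD.
Square: 8.93/2 → 4, 1.42/1 → 1; chars 41.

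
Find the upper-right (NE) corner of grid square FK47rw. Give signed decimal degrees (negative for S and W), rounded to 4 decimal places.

17.9583, -70.5000

Field F=5, K=10: +5·20° lon, +10·10° lat → SW at lon -80°, lat 10°.
Square 4, 7: +4·2° lon, +7·1° lat → SW at lon -72°, lat 17°.
Subsquare r=17, w=22: +17·0.0833333° lon, +22·0.0416667° lat → SW at lon -70.5833°, lat 17.9167°.
Cell spans 0.0833333° lon × 0.0416667° lat. NE corner is SW corner plus one full cell.
latitude 17.9583, longitude -70.5000.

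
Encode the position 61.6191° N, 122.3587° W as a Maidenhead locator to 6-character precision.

CP81to

Offset from 180°W / 90°S: lon 57.6413°, lat 151.6191°.
Field: lon ⌊57.6413/20⌋ = 2 → C; lat ⌊151.6191/10⌋ = 15 → P.
Square: lon ⌊17.6413/2⌋ = 8; lat ⌊1.6191/1⌋ = 1.
Subsquare: lon ⌊1.6413/0.0833333⌋ = 19 → t; lat ⌊0.6191/0.0416667⌋ = 14 → o.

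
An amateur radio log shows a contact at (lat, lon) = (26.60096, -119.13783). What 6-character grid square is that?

DL06ko

Shift to the Maidenhead origin (180°W, 90°S): lon 60.8622, lat 116.6010.
Field: 60.8622/20 → 3 → D, 116.6010/10 → 11 → L; chars DL.
Square: 0.8622/2 → 0, 6.6010/1 → 6; chars 06.
Subsquare: 0.8622/0.0833333 → 10 → k, 0.6010/0.0416667 → 14 → o; chars ko.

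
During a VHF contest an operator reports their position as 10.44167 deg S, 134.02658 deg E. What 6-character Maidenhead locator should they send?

PH79an

Offset from 180°W / 90°S: lon 314.0266°, lat 79.5583°.
Field: 314.0266/20 → 15 → P, 79.5583/10 → 7 → H; chars PH.
Square: 14.0266/2 → 7, 9.5583/1 → 9; chars 79.
Subsquare: 0.0266/0.0833333 → 0 → a, 0.5583/0.0416667 → 13 → n; chars an.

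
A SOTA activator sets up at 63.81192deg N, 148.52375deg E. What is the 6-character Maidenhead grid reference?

QP43gt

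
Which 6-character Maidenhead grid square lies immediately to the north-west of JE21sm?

Longitude subsquare s = 18; −1 → 17 = r.
Latitude subsquare m = 12; +1 → 13 = n.

JE21rn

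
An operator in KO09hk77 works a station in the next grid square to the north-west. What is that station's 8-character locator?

KO09hk68

Longitude extended square 7; −1 → 6.
Latitude extended square 7; +1 → 8.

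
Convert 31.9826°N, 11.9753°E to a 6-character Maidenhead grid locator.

JM51xx

Add 180° to longitude and 90° to latitude: 191.9753, 121.9826.
Field: lon ⌊191.9753/20⌋ = 9 → J; lat ⌊121.9826/10⌋ = 12 → M.
Square: lon ⌊11.9753/2⌋ = 5; lat ⌊1.9826/1⌋ = 1.
Subsquare: lon ⌊1.9753/0.0833333⌋ = 23 → x; lat ⌊0.9826/0.0416667⌋ = 23 → x.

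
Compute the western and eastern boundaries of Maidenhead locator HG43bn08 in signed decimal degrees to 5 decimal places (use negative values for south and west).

Field H=7, G=6: +7·20° lon, +6·10° lat → SW at lon -40°, lat -30°.
Square 4, 3: +4·2° lon, +3·1° lat → SW at lon -32°, lat -27°.
Subsquare b=1, n=13: +1·0.0833333° lon, +13·0.0416667° lat → SW at lon -31.9167°, lat -26.4583°.
Extended square 0, 8: +0·0.00833333° lon, +8·0.00416667° lat → SW at lon -31.9167°, lat -26.425°.
Cell spans 0.00833333° lon × 0.00416667° lat.
west -31.91667, east -31.90833.

-31.91667, -31.90833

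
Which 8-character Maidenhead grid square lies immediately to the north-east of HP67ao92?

HP67bo03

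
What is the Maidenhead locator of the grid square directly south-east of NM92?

OM01

Longitude square 9; +1 → 10, wraps to 0, carry into field.
Longitude field N = 13; +1 → 14 = O.
Latitude square 2; −1 → 1.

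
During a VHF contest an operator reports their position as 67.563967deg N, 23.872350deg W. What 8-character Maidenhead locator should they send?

HP87bn55

Offset from 180°W / 90°S: lon 156.12765°, lat 157.56397°.
Field (20°×10°, letters A–R): 156.12765/20 → 7 → H, 157.56397/10 → 15 → P; chars HP.
Square (2°×1°, digits 0–9): 16.12765/2 → 8, 7.56397/1 → 7; chars 87.
Subsquare (5′×2.5′, letters a–x): 0.12765/0.0833333 → 1 → b, 0.56397/0.0416667 → 13 → n; chars bn.
Extended square (30″×15″, digits 0–9): 0.04432/0.00833333 → 5, 0.02230/0.00416667 → 5; chars 55.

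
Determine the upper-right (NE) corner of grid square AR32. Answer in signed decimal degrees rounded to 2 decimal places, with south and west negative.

83.00, -172.00

Field A=0, R=17: +0·20° lon, +17·10° lat → SW at lon -180°, lat 80°.
Square 3, 2: +3·2° lon, +2·1° lat → SW at lon -174°, lat 82°.
Cell spans 2° lon × 1° lat. NE corner is SW corner plus one full cell.
latitude 83.00, longitude -172.00.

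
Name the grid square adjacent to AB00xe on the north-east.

AB10af

Longitude subsquare x = 23; +1 → 24, wraps to 0 = a, carry into square.
Longitude square 0; +1 → 1.
Latitude subsquare e = 4; +1 → 5 = f.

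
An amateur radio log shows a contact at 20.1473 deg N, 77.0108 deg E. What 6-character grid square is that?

ML80md

Offset from 180°W / 90°S: lon 257.0108°, lat 110.1473°.
Field: lon ⌊257.0108/20⌋ = 12 → M; lat ⌊110.1473/10⌋ = 11 → L.
Square: lon ⌊17.0108/2⌋ = 8; lat ⌊0.1473/1⌋ = 0.
Subsquare: lon ⌊1.0108/0.0833333⌋ = 12 → m; lat ⌊0.1473/0.0416667⌋ = 3 → d.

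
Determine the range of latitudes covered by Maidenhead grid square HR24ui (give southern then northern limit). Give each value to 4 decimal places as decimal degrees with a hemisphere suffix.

Field H=7, R=17: +7·20° lon, +17·10° lat → SW at lon -40°, lat 80°.
Square 2, 4: +2·2° lon, +4·1° lat → SW at lon -36°, lat 84°.
Subsquare u=20, i=8: +20·0.0833333° lon, +8·0.0416667° lat → SW at lon -34.3333°, lat 84.3333°.
Cell spans 0.0833333° lon × 0.0416667° lat.
south 84.3333° N, north 84.3750° N.

84.3333° N, 84.3750° N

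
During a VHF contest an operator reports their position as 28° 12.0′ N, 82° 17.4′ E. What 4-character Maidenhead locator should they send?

Shift to the Maidenhead origin (180°W, 90°S): lon 262.29, lat 118.20.
Field: 262.29/20 → 13 → N, 118.20/10 → 11 → L; chars NL.
Square: 2.29/2 → 1, 8.20/1 → 8; chars 18.

NL18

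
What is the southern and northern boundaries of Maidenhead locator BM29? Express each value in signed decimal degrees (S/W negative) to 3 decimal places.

39.000, 40.000

Field B=1, M=12: +1·20° lon, +12·10° lat → SW at lon -160°, lat 30°.
Square 2, 9: +2·2° lon, +9·1° lat → SW at lon -156°, lat 39°.
Cell spans 2° lon × 1° lat.
south 39.000, north 40.000.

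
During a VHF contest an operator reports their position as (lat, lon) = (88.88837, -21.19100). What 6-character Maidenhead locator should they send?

Shift to the Maidenhead origin (180°W, 90°S): lon 158.8090, lat 178.8884.
Field: lon ⌊158.8090/20⌋ = 7 → H; lat ⌊178.8884/10⌋ = 17 → R.
Square: lon ⌊18.8090/2⌋ = 9; lat ⌊8.8884/1⌋ = 8.
Subsquare: lon ⌊0.8090/0.0833333⌋ = 9 → j; lat ⌊0.8884/0.0416667⌋ = 21 → v.

HR98jv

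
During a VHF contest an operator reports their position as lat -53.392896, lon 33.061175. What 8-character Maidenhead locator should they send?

KD66mo75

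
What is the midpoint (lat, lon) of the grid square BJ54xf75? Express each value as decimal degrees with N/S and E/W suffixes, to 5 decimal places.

Field B=1, J=9: +1·20° lon, +9·10° lat → SW at lon -160°, lat 0°.
Square 5, 4: +5·2° lon, +4·1° lat → SW at lon -150°, lat 4°.
Subsquare x=23, f=5: +23·0.0833333° lon, +5·0.0416667° lat → SW at lon -148.083°, lat 4.20833°.
Extended square 7, 5: +7·0.00833333° lon, +5·0.00416667° lat → SW at lon -148.025°, lat 4.22917°.
Cell spans 0.00833333° lon × 0.00416667° lat. Centre is SW corner plus half of each.
latitude 4.23125° N, longitude 148.02083° W.

4.23125° N, 148.02083° W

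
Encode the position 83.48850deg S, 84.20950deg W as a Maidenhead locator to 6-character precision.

Offset from 180°W / 90°S: lon 95.7905°, lat 6.5115°.
Field: lon ⌊95.7905/20⌋ = 4 → E; lat ⌊6.5115/10⌋ = 0 → A.
Square: lon ⌊15.7905/2⌋ = 7; lat ⌊6.5115/1⌋ = 6.
Subsquare: lon ⌊1.7905/0.0833333⌋ = 21 → v; lat ⌊0.5115/0.0416667⌋ = 12 → m.

EA76vm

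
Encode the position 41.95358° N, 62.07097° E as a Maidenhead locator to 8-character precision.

MN11aw88

Add 180° to longitude and 90° to latitude: 242.07097, 131.95358.
Field: lon ⌊242.07097/20⌋ = 12 → M; lat ⌊131.95358/10⌋ = 13 → N.
Square: lon ⌊2.07097/2⌋ = 1; lat ⌊1.95358/1⌋ = 1.
Subsquare: lon ⌊0.07097/0.0833333⌋ = 0 → a; lat ⌊0.95358/0.0416667⌋ = 22 → w.
Extended square: lon ⌊0.07097/0.00833333⌋ = 8; lat ⌊0.03691/0.00416667⌋ = 8.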